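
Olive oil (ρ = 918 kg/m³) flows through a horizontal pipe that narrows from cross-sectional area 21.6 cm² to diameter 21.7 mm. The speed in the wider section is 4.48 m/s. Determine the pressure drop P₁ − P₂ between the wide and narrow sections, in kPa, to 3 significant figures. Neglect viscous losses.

ΔP ≈ 305 kPa

Continuity gives A₁v₁ = A₂v₂, so v₂ = (21.6 cm²)/(3.70 cm²) × 4.48 m/s = 26.2 m/s.
The pipe is horizontal, so Bernoulli reduces to P₁ + ½ρv₁² = P₂ + ½ρv₂².
P₁ − P₂ = ½·918·(26.2² − 4.48²) = ½·918·665 = 305000 Pa.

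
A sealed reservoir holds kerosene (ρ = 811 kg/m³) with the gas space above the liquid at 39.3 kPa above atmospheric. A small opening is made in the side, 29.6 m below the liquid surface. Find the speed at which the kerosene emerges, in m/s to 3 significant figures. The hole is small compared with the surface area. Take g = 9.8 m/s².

26.0 m/s

Take point 1 at the surface (v₁ ≈ 0) and point 2 at the hole (at atmospheric pressure). Bernoulli: P₁ + ρg h = P_atm + ½ρv₂².
With P₁ − P_atm = 39300 Pa, v₂ = √(2gh + 2ΔP/ρ) = √(2·9.8·29.6 + 2·39300/811) = 26.0 m/s.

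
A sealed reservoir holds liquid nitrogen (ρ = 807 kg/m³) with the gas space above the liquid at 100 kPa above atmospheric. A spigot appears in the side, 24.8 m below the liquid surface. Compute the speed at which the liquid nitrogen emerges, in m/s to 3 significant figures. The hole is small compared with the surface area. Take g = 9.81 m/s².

Take point 1 at the surface (v₁ ≈ 0) and point 2 at the hole (at atmospheric pressure). Bernoulli: P₁ + ρg h = P_atm + ½ρv₂².
With P₁ − P_atm = 100000 Pa, v₂ = √(2gh + 2ΔP/ρ) = √(2·9.81·24.8 + 2·100000/807) = 27.1 m/s.

27.1 m/s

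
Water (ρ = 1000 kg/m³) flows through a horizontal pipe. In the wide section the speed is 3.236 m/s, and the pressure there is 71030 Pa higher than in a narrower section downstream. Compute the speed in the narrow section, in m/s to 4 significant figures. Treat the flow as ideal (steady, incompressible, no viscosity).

12.35 m/s

Along the level pipe P + ½ρv² is conserved, hence v₂² = v₁² + 2(P₁ − P₂)/ρ.
v₂ = √(3.236² + 2·71030/1000) = √(10.47 + 142.1) = 12.35 m/s.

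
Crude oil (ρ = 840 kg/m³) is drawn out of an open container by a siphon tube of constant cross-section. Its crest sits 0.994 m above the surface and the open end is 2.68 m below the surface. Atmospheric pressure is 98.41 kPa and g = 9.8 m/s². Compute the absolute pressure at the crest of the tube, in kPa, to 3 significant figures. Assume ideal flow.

68.2 kPa

From the surface to the outlet (both open to atmosphere, surface at rest): v = √(2g·h_out) = √(2·9.8·2.68) = 7.25 m/s.
Continuity keeps v the same throughout the tube; from surface to crest, P_atm + 0 = P_top + ½ρv² + ρg·h_top.
P_top = 98410 − ½·840·7.25² − 840·9.8·0.994 = 68200 Pa.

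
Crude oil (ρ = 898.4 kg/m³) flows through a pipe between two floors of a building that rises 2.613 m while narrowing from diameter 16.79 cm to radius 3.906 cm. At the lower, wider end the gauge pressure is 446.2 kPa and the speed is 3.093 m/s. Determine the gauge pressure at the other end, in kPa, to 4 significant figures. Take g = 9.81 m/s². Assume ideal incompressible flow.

P₂ ≈ 335.8 kPa

Mass conservation (A₁v₁ = A₂v₂) gives v₂ = 3.093 × 221.4/47.93 = 14.29 m/s.
Bernoulli: P₁ + ½ρv₁² + ρg h₁ = P₂ + ½ρv₂² + ρg h₂, so P₂ = P₁ + ½ρ(v₁² − v₂²) − ρg(h₂ − h₁).
P₂ = 446200 + ½·898.4·(3.093² − 14.29²) − 898.4·9.81·(+2.613) = 446200 + (-87400) − (23030) = 335800 Pa.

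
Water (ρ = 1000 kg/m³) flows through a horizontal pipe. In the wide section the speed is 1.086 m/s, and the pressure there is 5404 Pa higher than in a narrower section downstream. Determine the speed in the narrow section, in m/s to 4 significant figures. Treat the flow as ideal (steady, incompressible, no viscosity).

v₂ ≈ 3.462 m/s

Along the level pipe P + ½ρv² is conserved, hence v₂² = v₁² + 2(P₁ − P₂)/ρ.
v₂ = √(1.086² + 2·5404/1000) = √(1.179 + 10.81) = 3.462 m/s.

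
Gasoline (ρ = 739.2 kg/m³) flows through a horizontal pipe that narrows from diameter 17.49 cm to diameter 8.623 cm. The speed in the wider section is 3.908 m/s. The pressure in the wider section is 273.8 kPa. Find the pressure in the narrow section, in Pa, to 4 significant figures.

P₂ = 183900 Pa

Mass conservation (A₁v₁ = A₂v₂) gives v₂ = 3.908 × 240.3/58.40 = 16.08 m/s.
Bernoulli (h₁ = h₂): P₁ − P₂ = ½ρ(v₂² − v₁²).
P₂ = P₁ − ½ρ(v₂² − v₁²) = 273800 − ½·739.2·(16.08² − 3.908²) = 273800 − 89890 = 183900 Pa.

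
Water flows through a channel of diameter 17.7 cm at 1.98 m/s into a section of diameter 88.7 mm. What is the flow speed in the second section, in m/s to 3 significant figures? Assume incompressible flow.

Mass conservation (A₁v₁ = A₂v₂) gives v₂ = 1.98 × 246/61.8 = 7.88 m/s.

v₂ ≈ 7.88 m/s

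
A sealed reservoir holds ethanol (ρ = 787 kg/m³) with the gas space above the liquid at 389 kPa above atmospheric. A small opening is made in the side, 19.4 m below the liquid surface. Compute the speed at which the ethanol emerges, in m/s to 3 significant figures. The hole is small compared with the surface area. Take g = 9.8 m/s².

37.0 m/s

Take point 1 at the surface (v₁ ≈ 0) and point 2 at the hole (at atmospheric pressure). Bernoulli: P₁ + ρg h = P_atm + ½ρv₂².
With P₁ − P_atm = 389000 Pa, v₂ = √(2gh + 2ΔP/ρ) = √(2·9.8·19.4 + 2·389000/787) = 37.0 m/s.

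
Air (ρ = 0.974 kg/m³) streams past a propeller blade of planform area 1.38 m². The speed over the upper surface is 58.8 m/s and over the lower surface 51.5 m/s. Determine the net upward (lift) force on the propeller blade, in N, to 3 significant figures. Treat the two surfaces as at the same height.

F = 541 N

The faster flow above has the lower pressure; Bernoulli (same height) gives ΔP = ½ρ(v_up² − v_low²).
ΔP = ½·0.974·(58.8² − 51.5²) = 392 Pa.
Lift = ΔP · A = 392 × 1.38 = 541 N.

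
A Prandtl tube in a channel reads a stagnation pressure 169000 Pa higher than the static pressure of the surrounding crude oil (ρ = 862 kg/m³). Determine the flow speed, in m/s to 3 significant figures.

v ≈ 19.8 m/s

Bernoulli between the free stream and the stagnation point: ½ρv² = P_stag − P_static.
v = √(2ΔP/ρ) = √(2·169000/862) = 19.8 m/s.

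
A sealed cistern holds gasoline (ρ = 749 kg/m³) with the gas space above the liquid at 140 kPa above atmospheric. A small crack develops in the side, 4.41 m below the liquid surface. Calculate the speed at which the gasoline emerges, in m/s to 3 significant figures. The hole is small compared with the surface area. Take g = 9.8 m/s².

Take point 1 at the surface (v₁ ≈ 0) and point 2 at the hole (at atmospheric pressure). Bernoulli: P₁ + ρg h = P_atm + ½ρv₂².
With P₁ − P_atm = 140000 Pa, v₂ = √(2gh + 2ΔP/ρ) = √(2·9.8·4.41 + 2·140000/749) = 21.5 m/s.

v = 21.5 m/s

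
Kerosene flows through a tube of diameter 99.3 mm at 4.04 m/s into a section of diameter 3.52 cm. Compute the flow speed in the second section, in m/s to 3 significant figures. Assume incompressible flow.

Continuity gives A₁v₁ = A₂v₂, so v₂ = (77.4 cm²)/(9.73 cm²) × 4.04 m/s = 32.2 m/s.

v₂ ≈ 32.2 m/s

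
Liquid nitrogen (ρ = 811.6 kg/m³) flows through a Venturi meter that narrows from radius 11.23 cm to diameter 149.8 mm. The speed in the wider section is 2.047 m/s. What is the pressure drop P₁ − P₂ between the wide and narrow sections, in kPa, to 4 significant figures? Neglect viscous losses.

ΔP ≈ 6.893 kPa

Continuity gives A₁v₁ = A₂v₂, so v₂ = (396.2 cm²)/(176.2 cm²) × 2.047 m/s = 4.602 m/s.
The pipe is horizontal, so Bernoulli reduces to P₁ + ½ρv₁² = P₂ + ½ρv₂².
P₁ − P₂ = ½·811.6·(4.602² − 2.047²) = ½·811.6·16.98 = 6893 Pa.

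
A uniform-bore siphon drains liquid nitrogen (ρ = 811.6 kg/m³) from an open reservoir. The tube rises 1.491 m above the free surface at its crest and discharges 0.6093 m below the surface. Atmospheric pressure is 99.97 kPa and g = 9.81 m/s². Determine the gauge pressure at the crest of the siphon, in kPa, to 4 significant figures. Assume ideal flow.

P_gauge ≈ -16.72 kPa

From the surface to the outlet (both open to atmosphere, surface at rest): v = √(2g·h_out) = √(2·9.81·0.6093) = 3.458 m/s.
Continuity keeps v the same throughout the tube; from surface to crest, P_atm + 0 = P_top + ½ρv² + ρg·h_top.
P_top = 99970 − ½·811.6·3.458² − 811.6·9.81·1.491 = 83250 Pa. So P_gauge = P_top − P_atm = -16720 Pa.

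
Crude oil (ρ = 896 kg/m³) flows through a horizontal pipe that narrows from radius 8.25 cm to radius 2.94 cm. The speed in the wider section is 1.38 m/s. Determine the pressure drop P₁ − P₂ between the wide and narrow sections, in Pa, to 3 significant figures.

ΔP ≈ 52000 Pa

By continuity, v₂ = v₁·A₁/A₂ = 1.38·(214/27.2) = 10.9 m/s.
With no height change, Bernoulli's equation is P₁ + ½ρv₁² = P₂ + ½ρv₂².
P₁ − P₂ = ½·896·(10.9² − 1.38²) = ½·896·116 = 52000 Pa.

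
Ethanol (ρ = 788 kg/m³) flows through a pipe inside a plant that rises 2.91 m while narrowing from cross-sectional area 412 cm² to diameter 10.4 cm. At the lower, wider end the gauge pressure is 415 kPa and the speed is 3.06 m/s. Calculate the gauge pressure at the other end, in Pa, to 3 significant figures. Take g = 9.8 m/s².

The volume flow rate is constant, so v₂ = (A₁/A₂)v₁ = (412/84.9)·3.06 = 14.8 m/s.
Bernoulli: P₁ + ½ρv₁² + ρg h₁ = P₂ + ½ρv₂² + ρg h₂, so P₂ = P₁ + ½ρ(v₁² − v₂²) − ρg(h₂ − h₁).
P₂ = 415000 + ½·788·(3.06² − 14.8²) − 788·9.8·(+2.91) = 415000 + (-83100) − (22500) = 309000 Pa.

P₂ = 309000 Pa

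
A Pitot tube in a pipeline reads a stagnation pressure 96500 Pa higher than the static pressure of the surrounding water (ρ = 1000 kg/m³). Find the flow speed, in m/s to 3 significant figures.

The dynamic pressure equals the rise in static pressure at the stagnation point: ΔP = ½ρv².
v = √(2ΔP/ρ) = √(2·96500/1000) = 13.9 m/s.

v ≈ 13.9 m/s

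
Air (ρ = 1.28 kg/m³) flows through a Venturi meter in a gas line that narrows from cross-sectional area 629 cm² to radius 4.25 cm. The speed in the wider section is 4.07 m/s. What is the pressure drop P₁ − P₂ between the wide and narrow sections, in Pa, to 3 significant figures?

Continuity gives A₁v₁ = A₂v₂, so v₂ = (629 cm²)/(56.7 cm²) × 4.07 m/s = 45.1 m/s.
The pipe is horizontal, so Bernoulli reduces to P₁ + ½ρv₁² = P₂ + ½ρv₂².
P₁ − P₂ = ½·1.28·(45.1² − 4.07²) = ½·1.28·2020 = 1290 Pa.

ΔP ≈ 1290 Pa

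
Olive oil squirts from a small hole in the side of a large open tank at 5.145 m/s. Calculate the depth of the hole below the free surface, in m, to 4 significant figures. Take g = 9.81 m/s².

h ≈ 1.349 m

For a small hole in a large open tank, ½v² = gh, giving h = v²/(2g).
h = 5.145²/(2·9.81) = 26.47/19.62 = 1.349 m.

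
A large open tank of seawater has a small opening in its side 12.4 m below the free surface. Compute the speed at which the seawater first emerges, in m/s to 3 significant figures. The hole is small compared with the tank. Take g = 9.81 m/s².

15.6 m/s

Torricelli's result v = √(2gh) gives v = √(2·9.81·12.4) = 15.6 m/s.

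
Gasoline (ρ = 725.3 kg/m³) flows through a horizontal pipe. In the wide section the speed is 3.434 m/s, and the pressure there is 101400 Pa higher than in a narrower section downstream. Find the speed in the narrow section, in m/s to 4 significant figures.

With h₁ = h₂, rearranging Bernoulli gives v₂ = √(v₁² + 2ΔP/ρ).
v₂ = √(3.434² + 2·101400/725.3) = √(11.79 + 279.6) = 17.07 m/s.

17.07 m/s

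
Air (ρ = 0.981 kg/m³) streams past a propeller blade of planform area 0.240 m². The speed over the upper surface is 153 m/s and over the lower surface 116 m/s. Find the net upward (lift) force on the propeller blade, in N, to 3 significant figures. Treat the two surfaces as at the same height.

The faster flow above has the lower pressure; Bernoulli (same height) gives ΔP = ½ρ(v_up² − v_low²).
ΔP = ½·0.981·(153² − 116²) = 4880 Pa.
Lift = ΔP · A = 4880 × 0.240 = 1170 N.

F ≈ 1170 N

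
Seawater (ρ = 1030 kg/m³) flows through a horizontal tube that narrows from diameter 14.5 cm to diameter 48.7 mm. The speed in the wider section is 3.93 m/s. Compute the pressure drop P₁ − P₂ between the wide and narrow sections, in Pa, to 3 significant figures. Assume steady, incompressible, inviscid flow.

ΔP ≈ 617000 Pa

By continuity, v₂ = v₁·A₁/A₂ = 3.93·(165/18.6) = 34.8 m/s.
Along the horizontal streamline, P + ½ρv² is constant.
P₁ − P₂ = ½·1030·(34.8² − 3.93²) = ½·1030·1200 = 617000 Pa.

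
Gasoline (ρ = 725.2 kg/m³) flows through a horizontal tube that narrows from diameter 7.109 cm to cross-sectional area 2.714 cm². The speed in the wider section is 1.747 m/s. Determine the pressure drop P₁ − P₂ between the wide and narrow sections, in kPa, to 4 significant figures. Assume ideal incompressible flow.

ΔP ≈ 235.6 kPa

Continuity gives A₁v₁ = A₂v₂, so v₂ = (39.69 cm²)/(2.714 cm²) × 1.747 m/s = 25.55 m/s.
With no height change, Bernoulli's equation is P₁ + ½ρv₁² = P₂ + ½ρv₂².
P₁ − P₂ = ½·725.2·(25.55² − 1.747²) = ½·725.2·649.7 = 235600 Pa.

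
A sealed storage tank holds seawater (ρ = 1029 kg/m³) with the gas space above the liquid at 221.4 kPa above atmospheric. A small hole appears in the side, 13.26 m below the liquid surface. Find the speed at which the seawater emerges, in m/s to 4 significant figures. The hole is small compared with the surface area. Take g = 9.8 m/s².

Take point 1 at the surface (v₁ ≈ 0) and point 2 at the hole (at atmospheric pressure). Bernoulli: P₁ + ρg h = P_atm + ½ρv₂².
With P₁ − P_atm = 221400 Pa, v₂ = √(2gh + 2ΔP/ρ) = √(2·9.8·13.26 + 2·221400/1029) = 26.27 m/s.

v ≈ 26.27 m/s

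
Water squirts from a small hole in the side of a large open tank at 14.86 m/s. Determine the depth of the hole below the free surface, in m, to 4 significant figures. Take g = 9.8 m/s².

Torricelli: v = √(2gh), so h = v²/(2g).
h = 14.86²/(2·9.8) = 220.8/19.60 = 11.27 m.

h ≈ 11.27 m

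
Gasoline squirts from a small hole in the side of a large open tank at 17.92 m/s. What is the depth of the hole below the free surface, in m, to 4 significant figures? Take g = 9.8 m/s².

h ≈ 16.38 m

Inverting v = √(2gh) gives h = v² / 2g.
h = 17.92²/(2·9.8) = 321.1/19.60 = 16.38 m.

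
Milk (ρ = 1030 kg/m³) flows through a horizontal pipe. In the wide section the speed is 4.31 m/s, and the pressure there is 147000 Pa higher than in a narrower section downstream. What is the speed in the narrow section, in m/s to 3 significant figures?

Along the level pipe P + ½ρv² is conserved, hence v₂² = v₁² + 2(P₁ − P₂)/ρ.
v₂ = √(4.31² + 2·147000/1030) = √(18.6 + 285) = 17.4 m/s.

v₂ = 17.4 m/s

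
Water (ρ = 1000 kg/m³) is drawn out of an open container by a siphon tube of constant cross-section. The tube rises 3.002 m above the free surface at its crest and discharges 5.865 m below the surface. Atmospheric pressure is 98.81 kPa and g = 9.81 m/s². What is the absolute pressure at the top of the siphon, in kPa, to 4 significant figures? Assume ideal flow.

P_top = 11.82 kPa

Bernoulli surface→outlet gives ½v² = g·h_out, so v = √(2·9.81·5.865) = 10.73 m/s.
With constant cross-section the crest speed equals v; applying Bernoulli from the surface up to the crest, P_top = P_atm − ½ρv² − ρg·h_top.
P_top = 98810 − ½·1000·10.73² − 1000·9.81·3.002 = 11820 Pa.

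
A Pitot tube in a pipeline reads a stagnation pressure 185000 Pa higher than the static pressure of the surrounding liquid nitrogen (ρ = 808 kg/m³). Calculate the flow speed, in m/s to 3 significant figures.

21.4 m/s

The dynamic pressure equals the rise in static pressure at the stagnation point: ΔP = ½ρv².
v = √(2ΔP/ρ) = √(2·185000/808) = 21.4 m/s.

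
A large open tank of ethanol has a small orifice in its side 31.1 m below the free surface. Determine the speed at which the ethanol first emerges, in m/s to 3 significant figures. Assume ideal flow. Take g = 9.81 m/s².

With the surface at rest and both surface and jet at atmospheric pressure, Bernoulli gives ρg h = ½ρv², so v = √(2gh) = √(2·9.81·31.1) = 24.7 m/s.

v ≈ 24.7 m/s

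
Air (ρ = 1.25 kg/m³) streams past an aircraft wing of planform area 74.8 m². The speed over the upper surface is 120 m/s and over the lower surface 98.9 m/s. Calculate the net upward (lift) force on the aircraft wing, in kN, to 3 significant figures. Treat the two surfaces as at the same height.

F ≈ 216 kN

With equal heights on the two surfaces, Bernoulli gives P_lower − P_upper = ½ρ(v_upper² − v_lower²).
ΔP = ½·1.25·(120² − 98.9²) = 2890 Pa.
Lift = ΔP · A = 2890 × 74.8 = 216000 N.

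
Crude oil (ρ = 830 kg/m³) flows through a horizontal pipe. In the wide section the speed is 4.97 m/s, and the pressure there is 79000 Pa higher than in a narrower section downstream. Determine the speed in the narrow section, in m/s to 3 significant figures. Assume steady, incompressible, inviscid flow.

Along the level pipe P + ½ρv² is conserved, hence v₂² = v₁² + 2(P₁ − P₂)/ρ.
v₂ = √(4.97² + 2·79000/830) = √(24.7 + 190) = 14.7 m/s.

v₂ ≈ 14.7 m/s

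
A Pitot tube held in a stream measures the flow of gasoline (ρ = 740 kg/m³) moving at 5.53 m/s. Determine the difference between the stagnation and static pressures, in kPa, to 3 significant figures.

At the stagnation point the flow is brought to rest, so Bernoulli gives P_stag − P_static = ½ρv².
ΔP = ½·740·5.53² = 11300 Pa.

ΔP = 11.3 kPa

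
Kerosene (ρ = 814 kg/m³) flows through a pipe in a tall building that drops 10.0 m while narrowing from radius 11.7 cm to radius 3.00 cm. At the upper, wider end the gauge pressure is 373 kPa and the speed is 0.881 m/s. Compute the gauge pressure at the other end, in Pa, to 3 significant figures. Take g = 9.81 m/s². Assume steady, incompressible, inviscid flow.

P₂ ≈ 380000 Pa

Continuity gives A₁v₁ = A₂v₂, so v₂ = (430 cm²)/(28.3 cm²) × 0.881 m/s = 13.4 m/s.
Applying Bernoulli between the two ends and solving for P₂: P₂ = P₁ + ½ρ(v₁² − v₂²) − ρgΔh.
P₂ = 373000 + ½·814·(0.881² − 13.4²) − 814·9.81·(−10.0) = 373000 + (-72800) − (-79900) = 380000 Pa.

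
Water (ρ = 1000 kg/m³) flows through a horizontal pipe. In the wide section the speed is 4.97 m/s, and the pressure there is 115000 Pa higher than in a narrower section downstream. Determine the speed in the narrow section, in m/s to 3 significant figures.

v₂ ≈ 16.0 m/s

With h₁ = h₂, rearranging Bernoulli gives v₂ = √(v₁² + 2ΔP/ρ).
v₂ = √(4.97² + 2·115000/1000) = √(24.7 + 230) = 16.0 m/s.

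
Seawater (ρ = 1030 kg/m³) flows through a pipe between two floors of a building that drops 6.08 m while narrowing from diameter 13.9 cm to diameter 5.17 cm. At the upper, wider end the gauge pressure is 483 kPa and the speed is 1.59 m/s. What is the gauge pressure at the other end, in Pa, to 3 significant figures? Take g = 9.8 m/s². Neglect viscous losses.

478000 Pa

By continuity, v₂ = v₁·A₁/A₂ = 1.59·(152/21.0) = 11.5 m/s.
Bernoulli: P₁ + ½ρv₁² + ρg h₁ = P₂ + ½ρv₂² + ρg h₂, so P₂ = P₁ + ½ρ(v₁² − v₂²) − ρg(h₂ − h₁).
P₂ = 483000 + ½·1030·(1.59² − 11.5²) − 1030·9.8·(−6.08) = 483000 + (-66700) − (-61400) = 478000 Pa.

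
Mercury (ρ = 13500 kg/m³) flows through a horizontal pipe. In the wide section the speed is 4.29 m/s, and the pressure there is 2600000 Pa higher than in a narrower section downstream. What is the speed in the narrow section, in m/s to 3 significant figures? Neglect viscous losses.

With h₁ = h₂, rearranging Bernoulli gives v₂ = √(v₁² + 2ΔP/ρ).
v₂ = √(4.29² + 2·2600000/13500) = √(18.4 + 385) = 20.1 m/s.

v₂ ≈ 20.1 m/s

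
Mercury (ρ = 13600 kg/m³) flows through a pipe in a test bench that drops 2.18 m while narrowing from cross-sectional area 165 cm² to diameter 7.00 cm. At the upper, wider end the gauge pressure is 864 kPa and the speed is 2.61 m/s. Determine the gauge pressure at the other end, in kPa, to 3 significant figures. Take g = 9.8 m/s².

Mass conservation (A₁v₁ = A₂v₂) gives v₂ = 2.61 × 165/38.5 = 11.2 m/s.
Bernoulli: P₁ + ½ρv₁² + ρg h₁ = P₂ + ½ρv₂² + ρg h₂, so P₂ = P₁ + ½ρ(v₁² − v₂²) − ρg(h₂ − h₁).
P₂ = 864000 + ½·13600·(2.61² − 11.2²) − 13600·9.8·(−2.18) = 864000 + (-805000) − (-291000) = 349000 Pa.

P₂ ≈ 349 kPa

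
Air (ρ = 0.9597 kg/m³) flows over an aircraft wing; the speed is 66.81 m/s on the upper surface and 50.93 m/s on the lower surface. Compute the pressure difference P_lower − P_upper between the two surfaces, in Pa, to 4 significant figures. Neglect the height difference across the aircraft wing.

With negligible Δh, P + ½ρv² is constant, so P_low − P_up = ½ρ(v_up² − v_low²).
ΔP = ½·0.9597·(66.81² − 50.93²) = 897.2 Pa.

897.2 Pa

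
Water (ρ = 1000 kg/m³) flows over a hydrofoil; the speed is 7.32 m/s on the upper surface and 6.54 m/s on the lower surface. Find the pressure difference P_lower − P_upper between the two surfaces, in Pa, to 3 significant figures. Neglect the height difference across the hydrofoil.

Bernoulli (same height): P_lower − P_upper = ½ρ(v_upper² − v_lower²).
ΔP = ½·1000·(7.32² − 6.54²) = 5410 Pa.

ΔP = 5410 Pa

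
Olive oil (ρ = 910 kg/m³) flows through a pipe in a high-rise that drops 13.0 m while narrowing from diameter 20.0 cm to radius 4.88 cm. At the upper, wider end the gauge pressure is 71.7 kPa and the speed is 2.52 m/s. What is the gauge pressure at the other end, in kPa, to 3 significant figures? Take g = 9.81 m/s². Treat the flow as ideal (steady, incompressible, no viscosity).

P₂ = 140 kPa

By continuity, v₂ = v₁·A₁/A₂ = 2.52·(314/74.8) = 10.6 m/s.
Applying Bernoulli between the two ends and solving for P₂: P₂ = P₁ + ½ρ(v₁² − v₂²) − ρgΔh.
P₂ = 71700 + ½·910·(2.52² − 10.6²) − 910·9.81·(−13.0) = 71700 + (-48100) − (-116000) = 140000 Pa.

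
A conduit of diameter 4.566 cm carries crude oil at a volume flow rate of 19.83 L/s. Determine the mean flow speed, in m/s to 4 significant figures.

v = 12.11 m/s

Q = 19.83 L/s = 0.01983 m³/s.
v = Q/A = 0.01983 / 0.001637 = 12.11 m/s.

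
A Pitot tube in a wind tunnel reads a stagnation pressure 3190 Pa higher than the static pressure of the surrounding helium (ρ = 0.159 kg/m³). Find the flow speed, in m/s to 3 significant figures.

At the stagnation point the flow is brought to rest, so Bernoulli gives P_stag − P_static = ½ρv².
v = √(2ΔP/ρ) = √(2·3190/0.159) = 200 m/s.

200 m/s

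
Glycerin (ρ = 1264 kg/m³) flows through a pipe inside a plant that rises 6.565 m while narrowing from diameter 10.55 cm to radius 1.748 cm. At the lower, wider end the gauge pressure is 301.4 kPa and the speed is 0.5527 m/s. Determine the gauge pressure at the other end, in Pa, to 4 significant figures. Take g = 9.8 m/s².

P₂ ≈ 204300 Pa

The volume flow rate is constant, so v₂ = (A₁/A₂)v₁ = (87.42/9.599)·0.5527 = 5.033 m/s.
Energy conservation along the streamline gives P₂ = P₁ − ½ρ(v₂² − v₁²) − ρg(h₂ − h₁).
P₂ = 301400 + ½·1264·(0.5527² − 5.033²) − 1264·9.8·(+6.565) = 301400 + (-15820) − (81320) = 204300 Pa.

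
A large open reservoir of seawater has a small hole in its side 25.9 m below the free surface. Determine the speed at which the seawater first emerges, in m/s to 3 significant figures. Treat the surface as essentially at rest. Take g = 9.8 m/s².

Torricelli's result v = √(2gh) gives v = √(2·9.8·25.9) = 22.5 m/s.

v = 22.5 m/s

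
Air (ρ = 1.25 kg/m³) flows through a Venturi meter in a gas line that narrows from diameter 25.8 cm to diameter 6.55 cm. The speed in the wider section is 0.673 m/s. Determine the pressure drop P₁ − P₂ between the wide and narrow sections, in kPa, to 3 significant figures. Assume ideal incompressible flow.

The volume flow rate is constant, so v₂ = (A₁/A₂)v₁ = (523/33.7)·0.673 = 10.4 m/s.
The pipe is horizontal, so Bernoulli reduces to P₁ + ½ρv₁² = P₂ + ½ρv₂².
P₁ − P₂ = ½·1.25·(10.4² − 0.673²) = ½·1.25·109 = 67.9 Pa.

ΔP = 0.0679 kPa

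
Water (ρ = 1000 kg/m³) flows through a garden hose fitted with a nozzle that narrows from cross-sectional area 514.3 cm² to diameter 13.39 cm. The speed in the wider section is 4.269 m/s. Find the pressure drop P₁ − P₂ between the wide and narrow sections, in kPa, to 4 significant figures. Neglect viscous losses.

Mass conservation (A₁v₁ = A₂v₂) gives v₂ = 4.269 × 514.3/140.8 = 15.59 m/s.
Along the horizontal streamline, P + ½ρv² is constant.
P₁ − P₂ = ½·1000·(15.59² − 4.269²) = ½·1000·224.9 = 112400 Pa.

ΔP = 112.4 kPa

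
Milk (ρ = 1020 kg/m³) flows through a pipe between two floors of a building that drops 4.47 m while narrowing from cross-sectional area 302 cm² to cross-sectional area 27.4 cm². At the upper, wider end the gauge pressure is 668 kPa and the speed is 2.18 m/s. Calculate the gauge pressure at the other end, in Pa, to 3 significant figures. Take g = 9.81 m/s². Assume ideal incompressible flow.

The volume flow rate is constant, so v₂ = (A₁/A₂)v₁ = (302/27.4)·2.18 = 24.0 m/s.
Applying Bernoulli between the two ends and solving for P₂: P₂ = P₁ + ½ρ(v₁² − v₂²) − ρgΔh.
P₂ = 668000 + ½·1020·(2.18² − 24.0²) − 1020·9.81·(−4.47) = 668000 + (-292000) − (-44700) = 421000 Pa.

421000 Pa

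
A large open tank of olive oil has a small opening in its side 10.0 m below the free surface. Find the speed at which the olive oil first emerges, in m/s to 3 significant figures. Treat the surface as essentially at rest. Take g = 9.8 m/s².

The surface is effectively still and both ends are open, so ½v² = gh and v = √(2·9.8·10.0) = 14.0 m/s.

v = 14.0 m/s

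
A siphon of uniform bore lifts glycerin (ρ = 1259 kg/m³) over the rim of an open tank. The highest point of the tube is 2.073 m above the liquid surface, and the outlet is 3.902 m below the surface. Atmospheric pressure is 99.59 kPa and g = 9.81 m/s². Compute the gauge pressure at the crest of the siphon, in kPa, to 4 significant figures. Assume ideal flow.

P_gauge ≈ -73.80 kPa

Bernoulli surface→outlet gives ½v² = g·h_out, so v = √(2·9.81·3.902) = 8.750 m/s.
Continuity keeps v the same throughout the tube; from surface to crest, P_atm + 0 = P_top + ½ρv² + ρg·h_top.
P_top = 99590 − ½·1259·8.750² − 1259·9.81·2.073 = 25790 Pa. So P_gauge = P_top − P_atm = -73800 Pa.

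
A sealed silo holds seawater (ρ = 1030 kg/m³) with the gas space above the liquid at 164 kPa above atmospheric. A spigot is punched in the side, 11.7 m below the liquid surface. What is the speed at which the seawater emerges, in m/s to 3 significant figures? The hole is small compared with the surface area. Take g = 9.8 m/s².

Take point 1 at the surface (v₁ ≈ 0) and point 2 at the hole (at atmospheric pressure). Bernoulli: P₁ + ρg h = P_atm + ½ρv₂².
With P₁ − P_atm = 164000 Pa, v₂ = √(2gh + 2ΔP/ρ) = √(2·9.8·11.7 + 2·164000/1030) = 23.4 m/s.

23.4 m/s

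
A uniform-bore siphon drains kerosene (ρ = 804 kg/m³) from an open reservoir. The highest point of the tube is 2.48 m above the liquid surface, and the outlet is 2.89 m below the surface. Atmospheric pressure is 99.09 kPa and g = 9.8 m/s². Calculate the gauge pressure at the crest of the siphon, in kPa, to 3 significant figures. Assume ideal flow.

P_gauge ≈ -42.3 kPa

The outlet speed comes from Torricelli: v = √(2g·2.89) = 7.53 m/s.
The bore is uniform, so the speed at the crest is the same v. Bernoulli surface→crest: P_atm = P_top + ½ρv² + ρg·h_top.
P_top = 99090 − ½·804·7.53² − 804·9.8·2.48 = 56800 Pa. So P_gauge = P_top − P_atm = -42300 Pa.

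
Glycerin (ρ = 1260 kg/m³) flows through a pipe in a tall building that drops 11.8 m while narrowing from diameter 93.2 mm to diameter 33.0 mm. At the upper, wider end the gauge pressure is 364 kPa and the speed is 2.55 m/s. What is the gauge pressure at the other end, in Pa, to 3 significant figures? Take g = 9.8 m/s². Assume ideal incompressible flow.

P₂ ≈ 253000 Pa

Mass conservation (A₁v₁ = A₂v₂) gives v₂ = 2.55 × 68.2/8.55 = 20.3 m/s.
Bernoulli: P₁ + ½ρv₁² + ρg h₁ = P₂ + ½ρv₂² + ρg h₂, so P₂ = P₁ + ½ρ(v₁² − v₂²) − ρg(h₂ − h₁).
P₂ = 364000 + ½·1260·(2.55² − 20.3²) − 1260·9.8·(−11.8) = 364000 + (-257000) − (-146000) = 253000 Pa.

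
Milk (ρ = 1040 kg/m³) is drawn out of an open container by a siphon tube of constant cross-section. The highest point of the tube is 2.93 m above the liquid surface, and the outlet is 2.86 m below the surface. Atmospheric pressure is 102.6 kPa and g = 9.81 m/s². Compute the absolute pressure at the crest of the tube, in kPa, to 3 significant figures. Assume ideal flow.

The outlet speed comes from Torricelli: v = √(2g·2.86) = 7.49 m/s.
The bore is uniform, so the speed at the crest is the same v. Bernoulli surface→crest: P_atm = P_top + ½ρv² + ρg·h_top.
P_top = 102600 − ½·1040·7.49² − 1040·9.81·2.93 = 43500 Pa.

P_top ≈ 43.5 kPa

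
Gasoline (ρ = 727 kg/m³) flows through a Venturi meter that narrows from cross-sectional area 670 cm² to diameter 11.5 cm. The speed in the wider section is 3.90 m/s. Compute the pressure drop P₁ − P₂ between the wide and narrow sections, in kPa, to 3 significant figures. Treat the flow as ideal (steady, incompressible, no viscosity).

ΔP ≈ 225 kPa

The volume flow rate is constant, so v₂ = (A₁/A₂)v₁ = (670/104)·3.90 = 25.2 m/s.
Bernoulli (h₁ = h₂): P₁ − P₂ = ½ρ(v₂² − v₁²).
P₁ − P₂ = ½·727·(25.2² − 3.90²) = ½·727·618 = 225000 Pa.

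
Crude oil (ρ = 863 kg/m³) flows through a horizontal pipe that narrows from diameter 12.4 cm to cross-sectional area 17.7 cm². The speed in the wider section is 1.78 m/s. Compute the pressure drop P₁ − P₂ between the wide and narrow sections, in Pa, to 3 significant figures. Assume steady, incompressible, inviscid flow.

ΔP = 62300 Pa

Continuity gives A₁v₁ = A₂v₂, so v₂ = (121 cm²)/(17.7 cm²) × 1.78 m/s = 12.1 m/s.
The pipe is horizontal, so Bernoulli reduces to P₁ + ½ρv₁² = P₂ + ½ρv₂².
P₁ − P₂ = ½·863·(12.1² − 1.78²) = ½·863·144 = 62300 Pa.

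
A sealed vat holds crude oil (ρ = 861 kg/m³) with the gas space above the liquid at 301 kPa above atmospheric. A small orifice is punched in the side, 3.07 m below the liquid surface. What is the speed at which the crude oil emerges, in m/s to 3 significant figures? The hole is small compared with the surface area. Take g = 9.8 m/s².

Take point 1 at the surface (v₁ ≈ 0) and point 2 at the hole (at atmospheric pressure). Bernoulli: P₁ + ρg h = P_atm + ½ρv₂².
With P₁ − P_atm = 301000 Pa, v₂ = √(2gh + 2ΔP/ρ) = √(2·9.8·3.07 + 2·301000/861) = 27.6 m/s.

v ≈ 27.6 m/s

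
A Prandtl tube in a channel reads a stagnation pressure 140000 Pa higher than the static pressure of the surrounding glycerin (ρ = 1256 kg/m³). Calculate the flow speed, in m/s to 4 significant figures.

14.93 m/s

Bernoulli between the free stream and the stagnation point: ½ρv² = P_stag − P_static.
v = √(2ΔP/ρ) = √(2·140000/1256) = 14.93 m/s.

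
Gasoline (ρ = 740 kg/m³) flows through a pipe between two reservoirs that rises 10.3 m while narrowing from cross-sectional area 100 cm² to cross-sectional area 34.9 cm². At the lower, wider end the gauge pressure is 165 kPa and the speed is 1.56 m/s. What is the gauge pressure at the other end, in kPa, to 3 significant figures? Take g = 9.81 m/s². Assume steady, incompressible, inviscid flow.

Mass conservation (A₁v₁ = A₂v₂) gives v₂ = 1.56 × 100/34.9 = 4.47 m/s.
Bernoulli: P₁ + ½ρv₁² + ρg h₁ = P₂ + ½ρv₂² + ρg h₂, so P₂ = P₁ + ½ρ(v₁² − v₂²) − ρg(h₂ − h₁).
P₂ = 165000 + ½·740·(1.56² − 4.47²) − 740·9.81·(+10.3) = 165000 + (-6490) − (74800) = 83700 Pa.

P₂ = 83.7 kPa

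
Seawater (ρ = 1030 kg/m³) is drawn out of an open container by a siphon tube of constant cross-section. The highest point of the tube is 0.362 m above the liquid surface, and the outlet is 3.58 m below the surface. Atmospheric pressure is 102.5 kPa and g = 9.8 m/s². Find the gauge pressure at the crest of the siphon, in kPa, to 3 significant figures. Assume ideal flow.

From the surface to the outlet (both open to atmosphere, surface at rest): v = √(2g·h_out) = √(2·9.8·3.58) = 8.38 m/s.
Continuity keeps v the same throughout the tube; from surface to crest, P_atm + 0 = P_top + ½ρv² + ρg·h_top.
P_top = 102500 − ½·1030·8.38² − 1030·9.8·0.362 = 62700 Pa. So P_gauge = P_top − P_atm = -39800 Pa.

P_gauge ≈ -39.8 kPa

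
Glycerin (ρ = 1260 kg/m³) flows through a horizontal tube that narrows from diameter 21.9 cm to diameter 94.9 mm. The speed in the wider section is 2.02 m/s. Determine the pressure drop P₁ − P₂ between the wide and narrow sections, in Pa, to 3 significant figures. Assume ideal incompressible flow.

Mass conservation (A₁v₁ = A₂v₂) gives v₂ = 2.02 × 377/70.7 = 10.8 m/s.
Bernoulli (h₁ = h₂): P₁ − P₂ = ½ρ(v₂² − v₁²).
P₁ − P₂ = ½·1260·(10.8² − 2.02²) = ½·1260·112 = 70300 Pa.

ΔP ≈ 70300 Pa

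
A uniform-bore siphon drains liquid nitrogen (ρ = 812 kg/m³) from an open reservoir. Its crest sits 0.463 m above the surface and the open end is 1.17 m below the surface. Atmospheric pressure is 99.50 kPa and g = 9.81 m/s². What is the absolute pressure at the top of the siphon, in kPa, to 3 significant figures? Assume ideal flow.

From the surface to the outlet (both open to atmosphere, surface at rest): v = √(2g·h_out) = √(2·9.81·1.17) = 4.79 m/s.
With constant cross-section the crest speed equals v; applying Bernoulli from the surface up to the crest, P_top = P_atm − ½ρv² − ρg·h_top.
P_top = 99500 − ½·812·4.79² − 812·9.81·0.463 = 86500 Pa.

P_top = 86.5 kPa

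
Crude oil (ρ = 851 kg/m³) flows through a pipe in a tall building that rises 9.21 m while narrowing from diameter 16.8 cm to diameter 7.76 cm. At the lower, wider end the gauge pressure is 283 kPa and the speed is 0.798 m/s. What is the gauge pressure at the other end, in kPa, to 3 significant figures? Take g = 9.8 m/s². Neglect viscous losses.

The volume flow rate is constant, so v₂ = (A₁/A₂)v₁ = (222/47.3)·0.798 = 3.74 m/s.
Energy conservation along the streamline gives P₂ = P₁ − ½ρ(v₂² − v₁²) − ρg(h₂ − h₁).
P₂ = 283000 + ½·851·(0.798² − 3.74²) − 851·9.8·(+9.21) = 283000 + (-5680) − (76800) = 201000 Pa.

P₂ ≈ 201 kPa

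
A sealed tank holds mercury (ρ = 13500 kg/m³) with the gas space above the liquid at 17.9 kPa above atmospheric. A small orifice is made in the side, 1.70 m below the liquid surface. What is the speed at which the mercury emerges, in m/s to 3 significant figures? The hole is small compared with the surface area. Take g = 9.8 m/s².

v ≈ 6.00 m/s

Take point 1 at the surface (v₁ ≈ 0) and point 2 at the hole (at atmospheric pressure). Bernoulli: P₁ + ρg h = P_atm + ½ρv₂².
With P₁ − P_atm = 17900 Pa, v₂ = √(2gh + 2ΔP/ρ) = √(2·9.8·1.70 + 2·17900/13500) = 6.00 m/s.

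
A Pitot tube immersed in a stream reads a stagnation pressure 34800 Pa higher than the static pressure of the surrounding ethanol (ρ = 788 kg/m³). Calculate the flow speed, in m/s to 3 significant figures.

9.40 m/s

Bernoulli between the free stream and the stagnation point: ½ρv² = P_stag − P_static.
v = √(2ΔP/ρ) = √(2·34800/788) = 9.40 m/s.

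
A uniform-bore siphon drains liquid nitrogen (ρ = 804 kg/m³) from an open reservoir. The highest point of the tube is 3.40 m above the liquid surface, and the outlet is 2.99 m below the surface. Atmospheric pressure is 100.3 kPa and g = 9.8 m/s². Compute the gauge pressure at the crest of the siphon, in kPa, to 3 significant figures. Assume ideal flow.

P_gauge ≈ -50.3 kPa

The outlet speed comes from Torricelli: v = √(2g·2.99) = 7.66 m/s.
The bore is uniform, so the speed at the crest is the same v. Bernoulli surface→crest: P_atm = P_top + ½ρv² + ρg·h_top.
P_top = 100300 − ½·804·7.66² − 804·9.8·3.40 = 50000 Pa. So P_gauge = P_top − P_atm = -50300 Pa.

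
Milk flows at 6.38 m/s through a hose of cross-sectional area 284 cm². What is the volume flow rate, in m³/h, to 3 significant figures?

Q = 652 m³/h

Q = A·v = 0.0284 m² × 6.38 m/s = 0.181 m³/s.
Converting: 0.181 m³/s × 3600 = 652 m³/h.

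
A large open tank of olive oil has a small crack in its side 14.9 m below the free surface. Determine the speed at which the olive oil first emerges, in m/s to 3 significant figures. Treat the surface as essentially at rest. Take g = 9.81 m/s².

Torricelli's result v = √(2gh) gives v = √(2·9.81·14.9) = 17.1 m/s.

v ≈ 17.1 m/s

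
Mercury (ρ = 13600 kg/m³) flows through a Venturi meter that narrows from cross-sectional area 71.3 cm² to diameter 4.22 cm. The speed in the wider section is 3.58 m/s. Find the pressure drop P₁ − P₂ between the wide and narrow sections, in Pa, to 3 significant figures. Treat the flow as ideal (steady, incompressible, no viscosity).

The volume flow rate is constant, so v₂ = (A₁/A₂)v₁ = (71.3/14.0)·3.58 = 18.2 m/s.
The pipe is horizontal, so Bernoulli reduces to P₁ + ½ρv₁² = P₂ + ½ρv₂².
P₁ − P₂ = ½·13600·(18.2² − 3.58²) = ½·13600·320 = 2180000 Pa.

ΔP = 2180000 Pa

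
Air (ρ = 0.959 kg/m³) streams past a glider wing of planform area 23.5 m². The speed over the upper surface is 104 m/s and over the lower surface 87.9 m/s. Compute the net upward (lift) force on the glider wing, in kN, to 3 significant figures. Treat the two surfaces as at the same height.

34.8 kN

From P + ½ρv² = const at equal height, P_low − P_up = ½ρ(v_up² − v_low²).
ΔP = ½·0.959·(104² − 87.9²) = 1480 Pa.
Lift = ΔP · A = 1480 × 23.5 = 34800 N.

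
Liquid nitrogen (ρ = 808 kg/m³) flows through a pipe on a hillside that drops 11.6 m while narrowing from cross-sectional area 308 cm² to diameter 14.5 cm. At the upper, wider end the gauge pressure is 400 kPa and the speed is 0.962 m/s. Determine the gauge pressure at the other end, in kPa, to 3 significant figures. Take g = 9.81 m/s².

The volume flow rate is constant, so v₂ = (A₁/A₂)v₁ = (308/165)·0.962 = 1.79 m/s.
Energy conservation along the streamline gives P₂ = P₁ − ½ρ(v₂² − v₁²) − ρg(h₂ − h₁).
P₂ = 400000 + ½·808·(0.962² − 1.79²) − 808·9.81·(−11.6) = 400000 + (-927) − (-91900) = 491000 Pa.

491 kPa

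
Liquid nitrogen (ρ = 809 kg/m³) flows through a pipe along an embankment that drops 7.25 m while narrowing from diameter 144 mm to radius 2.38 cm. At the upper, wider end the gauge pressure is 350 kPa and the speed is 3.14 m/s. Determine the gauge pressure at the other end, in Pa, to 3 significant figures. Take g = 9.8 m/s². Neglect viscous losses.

P₂ = 77400 Pa

By continuity, v₂ = v₁·A₁/A₂ = 3.14·(163/17.8) = 28.7 m/s.
Energy conservation along the streamline gives P₂ = P₁ − ½ρ(v₂² − v₁²) − ρg(h₂ − h₁).
P₂ = 350000 + ½·809·(3.14² − 28.7²) − 809·9.8·(−7.25) = 350000 + (-330000) − (-57500) = 77400 Pa.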